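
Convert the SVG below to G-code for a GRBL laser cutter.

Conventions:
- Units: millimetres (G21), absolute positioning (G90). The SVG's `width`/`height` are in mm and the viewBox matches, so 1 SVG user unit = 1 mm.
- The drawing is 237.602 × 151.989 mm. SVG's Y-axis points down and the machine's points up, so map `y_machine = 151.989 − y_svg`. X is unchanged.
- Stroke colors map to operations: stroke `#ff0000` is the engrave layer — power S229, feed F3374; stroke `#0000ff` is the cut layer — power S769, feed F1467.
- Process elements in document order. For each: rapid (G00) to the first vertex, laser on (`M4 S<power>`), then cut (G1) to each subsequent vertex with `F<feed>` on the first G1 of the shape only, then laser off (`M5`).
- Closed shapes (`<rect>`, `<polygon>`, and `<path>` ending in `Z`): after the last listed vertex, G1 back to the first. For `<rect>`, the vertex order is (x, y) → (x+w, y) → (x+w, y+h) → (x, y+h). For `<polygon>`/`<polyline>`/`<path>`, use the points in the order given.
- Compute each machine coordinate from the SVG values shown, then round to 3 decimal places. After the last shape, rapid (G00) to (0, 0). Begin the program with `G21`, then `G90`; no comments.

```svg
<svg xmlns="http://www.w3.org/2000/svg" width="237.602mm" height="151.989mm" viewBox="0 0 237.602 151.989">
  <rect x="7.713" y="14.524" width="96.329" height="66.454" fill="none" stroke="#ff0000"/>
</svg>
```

G21
G90
G00 X7.713 Y137.465
M4 S229
G1 X104.042 Y137.465 F3374
G1 X104.042 Y71.011
G1 X7.713 Y71.011
G1 X7.713 Y137.465
M5
G00 X0.000 Y0.000

Since the viewBox matches the mm dimensions, user units are millimetres directly. The only transform is the Y-flip y_m = 151.989 − y_svg.

Shape 1 is a rectangle drawn with `<rect>`. Its stroke #ff0000 means engrave at S229, F3374. After flipping Y the toolpath is (7.713,137.465) → (104.042,137.465) → (104.042,71.011) → (7.713,71.011) → (7.713,137.465), returning to the start.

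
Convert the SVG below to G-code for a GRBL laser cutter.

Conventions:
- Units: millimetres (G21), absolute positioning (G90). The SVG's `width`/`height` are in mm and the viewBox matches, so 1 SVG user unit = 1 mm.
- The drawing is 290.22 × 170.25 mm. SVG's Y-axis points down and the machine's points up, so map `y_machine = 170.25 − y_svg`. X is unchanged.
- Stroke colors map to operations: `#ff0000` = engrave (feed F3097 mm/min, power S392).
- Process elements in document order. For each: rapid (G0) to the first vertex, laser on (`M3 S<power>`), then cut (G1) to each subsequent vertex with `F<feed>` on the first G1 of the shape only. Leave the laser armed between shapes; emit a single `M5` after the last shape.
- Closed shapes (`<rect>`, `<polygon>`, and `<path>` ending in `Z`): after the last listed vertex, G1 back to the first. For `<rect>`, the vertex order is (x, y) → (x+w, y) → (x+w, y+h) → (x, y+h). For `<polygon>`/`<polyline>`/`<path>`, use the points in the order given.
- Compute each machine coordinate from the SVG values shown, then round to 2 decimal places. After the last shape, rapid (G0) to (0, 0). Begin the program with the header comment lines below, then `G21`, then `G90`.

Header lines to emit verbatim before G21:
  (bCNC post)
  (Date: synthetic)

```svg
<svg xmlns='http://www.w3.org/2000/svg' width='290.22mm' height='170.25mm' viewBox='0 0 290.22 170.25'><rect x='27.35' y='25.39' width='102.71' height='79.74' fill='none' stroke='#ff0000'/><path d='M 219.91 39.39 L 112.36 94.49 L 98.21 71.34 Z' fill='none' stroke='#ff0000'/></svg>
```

(bCNC post)
(Date: synthetic)
G21
G90
G0 X27.35 Y144.86
M3 S392
G1 X130.06 Y144.86 F3097
G1 X130.06 Y65.12
G1 X27.35 Y65.12
G1 X27.35 Y144.86
G0 X219.91 Y130.86
M3 S392
G1 X112.36 Y75.76 F3097
G1 X98.21 Y98.91
G1 X219.91 Y130.86
M5
G0 X0.00 Y0.00

viewBox `0 0 290.22 170.25` with mm width/height → 1 unit = 1 mm. Flip: y_m = 170.25 − y_svg.

**Shape 1** — `<rect>` rectangle, stroke `#ff0000` → engrave (S392, F3097). Machine vertices: (27.35,144.86) → (130.06,144.86) → (130.06,65.12) → (27.35,65.12) → (27.35,144.86). Closed: final G1 returns to the first vertex.

**Shape 2** — `<path>` closed polygon, stroke `#ff0000` → engrave (S392, F3097). Machine vertices: (219.91,130.86) → (112.36,75.76) → (98.21,98.91) → (219.91,130.86). Closed: final G1 returns to the first vertex.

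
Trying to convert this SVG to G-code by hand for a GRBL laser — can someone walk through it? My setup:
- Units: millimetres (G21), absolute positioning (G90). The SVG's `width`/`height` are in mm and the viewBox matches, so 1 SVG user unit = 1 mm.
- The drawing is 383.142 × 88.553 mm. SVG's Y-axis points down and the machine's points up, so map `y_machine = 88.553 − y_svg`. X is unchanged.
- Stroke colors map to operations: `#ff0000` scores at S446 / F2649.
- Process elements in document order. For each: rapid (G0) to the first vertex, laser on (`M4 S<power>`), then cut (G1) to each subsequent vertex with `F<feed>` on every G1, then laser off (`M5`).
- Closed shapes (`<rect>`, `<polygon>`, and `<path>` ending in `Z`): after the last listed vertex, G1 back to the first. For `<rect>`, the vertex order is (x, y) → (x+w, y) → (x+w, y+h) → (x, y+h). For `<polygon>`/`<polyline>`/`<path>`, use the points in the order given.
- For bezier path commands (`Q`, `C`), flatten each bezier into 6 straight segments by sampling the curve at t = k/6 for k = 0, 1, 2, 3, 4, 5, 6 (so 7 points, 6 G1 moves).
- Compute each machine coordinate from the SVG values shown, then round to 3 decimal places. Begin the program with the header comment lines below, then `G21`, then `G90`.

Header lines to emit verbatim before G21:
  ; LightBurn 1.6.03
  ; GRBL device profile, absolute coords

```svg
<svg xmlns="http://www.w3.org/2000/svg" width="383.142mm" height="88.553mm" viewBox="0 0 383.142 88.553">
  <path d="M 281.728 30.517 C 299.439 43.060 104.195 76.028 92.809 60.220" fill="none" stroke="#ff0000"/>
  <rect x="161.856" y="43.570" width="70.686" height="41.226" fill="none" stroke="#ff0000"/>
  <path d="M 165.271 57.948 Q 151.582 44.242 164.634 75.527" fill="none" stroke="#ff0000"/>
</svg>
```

; LightBurn 1.6.03
; GRBL device profile, absolute coords
G21
G90
G0 X281.728 Y58.036
M4 S446
G1 X274.674 Y50.383 F2649
G1 X243.151 Y41.248 F2649
G1 X198.180 Y32.553 F2649
G1 X150.784 Y26.221 F2649
G1 X111.986 Y24.173 F2649
G1 X92.809 Y28.333 F2649
M5
G0 X161.856 Y44.983
M4 S446
G1 X232.542 Y44.983 F2649
G1 X232.542 Y3.757 F2649
G1 X161.856 Y3.757 F2649
G1 X161.856 Y44.983 F2649
M5
G0 X165.271 Y30.605
M4 S446
G1 X161.451 Y33.924 F2649
G1 X159.116 Y34.743 F2649
G1 X158.267 Y33.063 F2649
G1 X158.904 Y28.884 F2649
G1 X161.026 Y22.205 F2649
G1 X164.634 Y13.026 F2649
M5

Since the viewBox matches the mm dimensions, user units are millimetres directly. The only transform is the Y-flip y_m = 88.553 − y_svg.

Shape 1 is a cubic bezier drawn with `<path>`. Its stroke #ff0000 means score at S446, F2649. After flipping Y the toolpath is (281.728,58.036) → (274.674,50.383) → (243.151,41.248) → (198.180,32.553) → (150.784,26.221) → (111.986,24.173) → (92.809,28.333).

Shape 2 is a rectangle drawn with `<rect>`. Its stroke #ff0000 means score at S446, F2649. After flipping Y the toolpath is (161.856,44.983) → (232.542,44.983) → (232.542,3.757) → (161.856,3.757) → (161.856,44.983), returning to the start.

Shape 3 is a quadratic bezier drawn with `<path>`. Its stroke #ff0000 means score at S446, F2649. After flipping Y the toolpath is (165.271,30.605) → (161.451,33.924) → (159.116,34.743) → (158.267,33.063) → (158.904,28.884) → (161.026,22.205) → (164.634,13.026).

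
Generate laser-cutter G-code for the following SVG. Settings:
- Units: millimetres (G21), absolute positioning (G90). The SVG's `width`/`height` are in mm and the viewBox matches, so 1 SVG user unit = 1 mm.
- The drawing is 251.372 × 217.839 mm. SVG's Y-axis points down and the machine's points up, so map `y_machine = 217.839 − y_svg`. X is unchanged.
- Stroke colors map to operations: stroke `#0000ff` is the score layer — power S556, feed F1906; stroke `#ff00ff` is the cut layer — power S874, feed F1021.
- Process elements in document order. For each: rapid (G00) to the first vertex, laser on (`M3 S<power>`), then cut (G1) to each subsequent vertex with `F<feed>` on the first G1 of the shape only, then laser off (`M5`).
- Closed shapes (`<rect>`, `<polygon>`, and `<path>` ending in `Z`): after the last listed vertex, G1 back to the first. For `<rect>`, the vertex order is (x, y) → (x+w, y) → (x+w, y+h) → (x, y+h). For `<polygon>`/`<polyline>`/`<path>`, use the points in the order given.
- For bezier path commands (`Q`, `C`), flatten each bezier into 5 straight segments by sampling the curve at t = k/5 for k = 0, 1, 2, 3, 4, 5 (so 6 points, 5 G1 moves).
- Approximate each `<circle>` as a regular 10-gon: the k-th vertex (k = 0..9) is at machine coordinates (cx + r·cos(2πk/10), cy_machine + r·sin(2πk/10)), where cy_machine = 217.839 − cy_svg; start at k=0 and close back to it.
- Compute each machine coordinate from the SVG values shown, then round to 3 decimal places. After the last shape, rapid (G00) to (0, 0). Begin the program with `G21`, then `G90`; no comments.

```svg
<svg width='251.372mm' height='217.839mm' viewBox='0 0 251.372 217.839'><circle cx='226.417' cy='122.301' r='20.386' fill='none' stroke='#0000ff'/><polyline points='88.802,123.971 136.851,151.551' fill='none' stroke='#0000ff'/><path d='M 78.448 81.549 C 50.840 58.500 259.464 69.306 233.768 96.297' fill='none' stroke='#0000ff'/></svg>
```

G21
G90
G00 X246.803 Y95.538
M3 S556
G1 X242.910 Y107.521 F1906
G1 X232.717 Y114.926
G1 X220.117 Y114.926
G1 X209.924 Y107.521
G1 X206.031 Y95.538
G1 X209.924 Y83.555
G1 X220.117 Y76.150
G1 X232.717 Y76.150
G1 X242.910 Y83.555
G1 X246.803 Y95.538
M5
G00 X88.802 Y93.868
M3 S556
G1 X136.851 Y66.288 F1906
M5
G00 X78.448 Y136.290
M3 S556
G1 X86.467 Y146.198 F1906
G1 X128.594 Y148.829
G1 X182.245 Y145.032
G1 X224.832 Y135.653
G1 X233.768 Y121.542
M5
G00 X0.000 Y0.000

Since the viewBox matches the mm dimensions, user units are millimetres directly. The only transform is the Y-flip y_m = 217.839 − y_svg.

Shape 1 is a circle drawn with `<circle>`. Its stroke #0000ff means score at S556, F1906. After flipping Y the toolpath is (246.803,95.538) → (242.910,107.521) → (232.717,114.926) → (220.117,114.926) → (209.924,107.521) → (206.031,95.538) → (209.924,83.555) → (220.117,76.150) → (232.717,76.150) → (242.910,83.555) → (246.803,95.538), returning to the start.

Shape 2 is a line segment drawn with `<polyline>`. Its stroke #0000ff means score at S556, F1906. After flipping Y the toolpath is (88.802,93.868) → (136.851,66.288).

Shape 3 is a cubic bezier drawn with `<path>`. Its stroke #0000ff means score at S556, F1906. After flipping Y the toolpath is (78.448,136.290) → (86.467,146.198) → (128.594,148.829) → (182.245,145.032) → (224.832,135.653) → (233.768,121.542).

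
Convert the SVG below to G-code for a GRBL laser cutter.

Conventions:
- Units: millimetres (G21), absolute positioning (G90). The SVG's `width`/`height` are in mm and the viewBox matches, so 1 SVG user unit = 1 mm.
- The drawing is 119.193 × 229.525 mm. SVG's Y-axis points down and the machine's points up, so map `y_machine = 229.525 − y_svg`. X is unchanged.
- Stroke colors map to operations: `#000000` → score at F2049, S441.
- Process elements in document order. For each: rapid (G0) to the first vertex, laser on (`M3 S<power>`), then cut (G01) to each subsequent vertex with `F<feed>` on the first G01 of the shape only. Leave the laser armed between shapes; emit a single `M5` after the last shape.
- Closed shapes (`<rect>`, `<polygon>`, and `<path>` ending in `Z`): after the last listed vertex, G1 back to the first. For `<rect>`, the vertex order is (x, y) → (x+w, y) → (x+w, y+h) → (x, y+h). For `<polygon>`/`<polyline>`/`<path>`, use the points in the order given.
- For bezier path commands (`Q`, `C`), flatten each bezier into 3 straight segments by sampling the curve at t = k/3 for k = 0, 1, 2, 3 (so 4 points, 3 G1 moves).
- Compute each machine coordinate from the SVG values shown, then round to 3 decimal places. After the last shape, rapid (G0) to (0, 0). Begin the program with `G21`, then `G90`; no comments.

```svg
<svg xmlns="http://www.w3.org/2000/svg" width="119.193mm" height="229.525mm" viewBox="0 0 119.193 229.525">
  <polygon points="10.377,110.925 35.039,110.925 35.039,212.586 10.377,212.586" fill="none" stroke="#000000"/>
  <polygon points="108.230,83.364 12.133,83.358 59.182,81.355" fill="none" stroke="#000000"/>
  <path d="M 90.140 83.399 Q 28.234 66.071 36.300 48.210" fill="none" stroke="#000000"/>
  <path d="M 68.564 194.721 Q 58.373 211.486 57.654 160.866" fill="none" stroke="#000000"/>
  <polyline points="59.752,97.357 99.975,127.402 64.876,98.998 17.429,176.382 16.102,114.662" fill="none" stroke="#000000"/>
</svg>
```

G21
G90
G0 X10.377 Y118.600
M3 S441
G01 X35.039 Y118.600 F2049
G01 X35.039 Y16.939
G01 X10.377 Y16.939
G01 X10.377 Y118.600
G0 X108.230 Y146.161
M3 S441
G01 X12.133 Y146.167 F2049
G01 X59.182 Y148.170
G01 X108.230 Y146.161
G0 X90.140 Y146.126
M3 S441
G01 X56.644 Y157.737 F2049
G01 X38.697 Y169.467
G01 X36.300 Y181.315
G0 X68.564 Y34.804
M3 S441
G01 X62.822 Y31.115 F2049
G01 X59.186 Y42.400
G01 X57.654 Y68.659
G0 X59.752 Y132.168
M3 S441
G01 X99.975 Y102.123 F2049
G01 X64.876 Y130.527
G01 X17.429 Y53.143
G01 X16.102 Y114.863
M5
G0 X0.000 Y0.000

1 u = 1 mm; y_m = 229.525 − y.

[1] `<polygon>` rectangle, #000000→score S441 F2049: (10.377,118.600) → (35.039,118.600) → (35.039,16.939) → (10.377,16.939) → (10.377,118.600) (closed)

[2] `<polygon>` closed polygon, #000000→score S441 F2049: (108.230,146.161) → (12.133,146.167) → (59.182,148.170) → (108.230,146.161) (closed)

[3] `<path>` quadratic bezier, #000000→score S441 F2049: (90.140,146.126) → (56.644,157.737) → (38.697,169.467) → (36.300,181.315)

[4] `<path>` quadratic bezier, #000000→score S441 F2049: (68.564,34.804) → (62.822,31.115) → (59.186,42.400) → (57.654,68.659)

[5] `<polyline>` open polyline, #000000→score S441 F2049: (59.752,132.168) → (99.975,102.123) → (64.876,130.527) → (17.429,53.143) → (16.102,114.863)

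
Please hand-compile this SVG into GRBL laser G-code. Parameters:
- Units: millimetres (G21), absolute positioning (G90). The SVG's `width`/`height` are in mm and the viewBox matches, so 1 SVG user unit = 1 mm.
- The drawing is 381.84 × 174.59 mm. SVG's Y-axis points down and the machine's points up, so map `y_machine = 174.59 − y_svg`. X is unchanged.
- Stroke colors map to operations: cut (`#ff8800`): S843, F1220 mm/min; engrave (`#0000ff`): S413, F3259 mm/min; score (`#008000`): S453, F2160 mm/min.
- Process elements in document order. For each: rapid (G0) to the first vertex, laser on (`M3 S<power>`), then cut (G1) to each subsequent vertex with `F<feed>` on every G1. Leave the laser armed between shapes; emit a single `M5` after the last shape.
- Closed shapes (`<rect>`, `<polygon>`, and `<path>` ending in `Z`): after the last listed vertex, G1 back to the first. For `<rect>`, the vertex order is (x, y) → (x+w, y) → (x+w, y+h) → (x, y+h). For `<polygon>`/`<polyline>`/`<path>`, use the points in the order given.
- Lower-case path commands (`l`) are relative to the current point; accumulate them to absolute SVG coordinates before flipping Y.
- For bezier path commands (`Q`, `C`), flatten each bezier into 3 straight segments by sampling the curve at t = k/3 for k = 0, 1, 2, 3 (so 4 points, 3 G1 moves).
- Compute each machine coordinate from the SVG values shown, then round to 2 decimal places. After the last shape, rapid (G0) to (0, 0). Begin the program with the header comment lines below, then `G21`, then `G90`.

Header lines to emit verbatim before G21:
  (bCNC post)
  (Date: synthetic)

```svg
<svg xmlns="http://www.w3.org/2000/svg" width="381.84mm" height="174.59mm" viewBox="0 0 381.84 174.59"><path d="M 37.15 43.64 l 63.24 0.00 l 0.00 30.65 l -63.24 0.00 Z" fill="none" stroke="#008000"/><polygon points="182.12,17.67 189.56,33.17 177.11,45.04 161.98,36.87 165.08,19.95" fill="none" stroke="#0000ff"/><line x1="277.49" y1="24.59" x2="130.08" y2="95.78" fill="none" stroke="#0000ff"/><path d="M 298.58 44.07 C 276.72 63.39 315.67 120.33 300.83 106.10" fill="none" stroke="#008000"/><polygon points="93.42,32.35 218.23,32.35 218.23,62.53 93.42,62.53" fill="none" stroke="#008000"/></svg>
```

(bCNC post)
(Date: synthetic)
G21
G90
G0 X37.15 Y130.95
M3 S453
G1 X100.39 Y130.95 F2160
G1 X100.39 Y100.30 F2160
G1 X37.15 Y100.30 F2160
G1 X37.15 Y130.95 F2160
G0 X182.12 Y156.92
M3 S413
G1 X189.56 Y141.42 F3259
G1 X177.11 Y129.55 F3259
G1 X161.98 Y137.72 F3259
G1 X165.08 Y154.64 F3259
G1 X182.12 Y156.92 F3259
G0 X277.49 Y150.00
M3 S413
G1 X130.08 Y78.81 F3259
G0 X298.58 Y130.52
M3 S453
G1 X292.75 Y102.69 F2160
G1 X301.98 Y73.95 F2160
G1 X300.83 Y68.49 F2160
G0 X93.42 Y142.24
M3 S453
G1 X218.23 Y142.24 F2160
G1 X218.23 Y112.06 F2160
G1 X93.42 Y112.06 F2160
G1 X93.42 Y142.24 F2160
M5
G0 X0.00 Y0.00

viewBox `0 0 381.84 174.59` with mm width/height → 1 unit = 1 mm. Flip: y_m = 174.59 − y_svg.

**Shape 1** — `<path>` rectangle, stroke `#008000` → score (S453, F2160). Machine vertices: (37.15,130.95) → (100.39,130.95) → (100.39,100.30) → (37.15,100.30) → (37.15,130.95). Closed: final G1 returns to the first vertex.

**Shape 2** — `<polygon>` regular polygon, stroke `#0000ff` → engrave (S413, F3259). Machine vertices: (182.12,156.92) → (189.56,141.42) → (177.11,129.55) → (161.98,137.72) → (165.08,154.64) → (182.12,156.92). Closed: final G1 returns to the first vertex.

**Shape 3** — `<line>` line segment, stroke `#0000ff` → engrave (S413, F3259). Machine vertices: (277.49,150.00) → (130.08,78.81). Open path.

**Shape 4** — `<path>` cubic bezier, stroke `#008000` → score (S453, F2160). Control points (SVG): P0=(298.58,44.07), P1=(276.72,63.39), P2=(315.67,120.33), P3=(300.83,106.10); sampled at t=k/3. Machine vertices: (298.58,130.52) → (292.75,102.69) → (301.98,73.95) → (300.83,68.49). Open path.

**Shape 5** — `<polygon>` rectangle, stroke `#008000` → score (S453, F2160). Machine vertices: (93.42,142.24) → (218.23,142.24) → (218.23,112.06) → (93.42,112.06) → (93.42,142.24). Closed: final G1 returns to the first vertex.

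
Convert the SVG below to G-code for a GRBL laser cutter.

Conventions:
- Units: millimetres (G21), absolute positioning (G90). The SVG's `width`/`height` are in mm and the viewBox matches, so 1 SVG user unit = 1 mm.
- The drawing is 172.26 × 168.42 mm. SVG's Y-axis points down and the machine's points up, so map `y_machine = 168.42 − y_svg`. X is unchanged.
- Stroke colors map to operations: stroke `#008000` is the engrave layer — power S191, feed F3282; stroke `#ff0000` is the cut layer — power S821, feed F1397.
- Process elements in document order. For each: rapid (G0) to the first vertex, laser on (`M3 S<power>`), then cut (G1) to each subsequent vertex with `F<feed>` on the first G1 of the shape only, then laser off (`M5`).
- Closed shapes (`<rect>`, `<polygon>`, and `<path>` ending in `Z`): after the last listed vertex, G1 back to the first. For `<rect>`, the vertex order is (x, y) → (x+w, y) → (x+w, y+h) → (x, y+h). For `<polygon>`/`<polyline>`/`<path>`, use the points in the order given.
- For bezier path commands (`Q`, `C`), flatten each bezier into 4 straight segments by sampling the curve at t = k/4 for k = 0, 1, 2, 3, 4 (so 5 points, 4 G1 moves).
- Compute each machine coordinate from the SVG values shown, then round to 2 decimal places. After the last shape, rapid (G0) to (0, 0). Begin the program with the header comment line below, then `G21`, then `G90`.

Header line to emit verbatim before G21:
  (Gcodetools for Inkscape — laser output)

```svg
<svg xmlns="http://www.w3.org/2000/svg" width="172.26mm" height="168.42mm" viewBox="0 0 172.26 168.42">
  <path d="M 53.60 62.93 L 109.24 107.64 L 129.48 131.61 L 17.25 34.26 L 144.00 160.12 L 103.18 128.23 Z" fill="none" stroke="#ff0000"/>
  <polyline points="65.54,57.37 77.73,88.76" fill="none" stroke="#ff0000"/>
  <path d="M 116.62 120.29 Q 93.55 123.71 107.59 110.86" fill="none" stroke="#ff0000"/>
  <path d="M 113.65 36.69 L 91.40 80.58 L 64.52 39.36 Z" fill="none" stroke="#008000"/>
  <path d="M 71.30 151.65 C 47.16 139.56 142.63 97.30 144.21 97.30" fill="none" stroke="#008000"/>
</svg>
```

viewBox `0 0 172.26 168.42` with mm width/height → 1 unit = 1 mm. Flip: y_m = 168.42 − y_svg.

**Shape 1** — `<path>` closed polygon, stroke `#ff0000` → cut (S821, F1397). Machine vertices: (53.60,105.49) → (109.24,60.78) → (129.48,36.81) → (17.25,134.16) → (144.00,8.30) → (103.18,40.19) → (53.60,105.49). Closed: final G1 returns to the first vertex.

**Shape 2** — `<polyline>` line segment, stroke `#ff0000` → cut (S821, F1397). Machine vertices: (65.54,111.05) → (77.73,79.66). Open path.

**Shape 3** — `<path>` quadratic bezier, stroke `#ff0000` → cut (S821, F1397). Control points (SVG): P0=(116.62,120.29), P1=(93.55,123.71), P2=(107.59,110.86); sampled at t=k/4. Machine vertices: (116.62,48.13) → (107.40,47.44) → (102.83,48.78) → (102.89,52.15) → (107.59,57.56). Open path.

**Shape 4** — `<path>` regular polygon, stroke `#008000` → engrave (S191, F3282). Machine vertices: (113.65,131.73) → (91.40,87.84) → (64.52,129.06) → (113.65,131.73). Closed: final G1 returns to the first vertex.

**Shape 5** — `<path>` cubic bezier, stroke `#008000` → engrave (S191, F3282). Control points (SVG): P0=(71.30,151.65), P1=(47.16,139.56), P2=(142.63,97.30), P3=(144.21,97.30); sampled at t=k/4. Machine vertices: (71.30,16.77) → (72.29,30.36) → (98.11,48.48) → (128.76,64.33) → (144.21,71.12). Open path.

(Gcodetools for Inkscape — laser output)
G21
G90
G0 X53.60 Y105.49
M3 S821
G1 X109.24 Y60.78 F1397
G1 X129.48 Y36.81
G1 X17.25 Y134.16
G1 X144.00 Y8.30
G1 X103.18 Y40.19
G1 X53.60 Y105.49
M5
G0 X65.54 Y111.05
M3 S821
G1 X77.73 Y79.66 F1397
M5
G0 X116.62 Y48.13
M3 S821
G1 X107.40 Y47.44 F1397
G1 X102.83 Y48.78
G1 X102.89 Y52.15
G1 X107.59 Y57.56
M5
G0 X113.65 Y131.73
M3 S191
G1 X91.40 Y87.84 F3282
G1 X64.52 Y129.06
G1 X113.65 Y131.73
M5
G0 X71.30 Y16.77
M3 S191
G1 X72.29 Y30.36 F3282
G1 X98.11 Y48.48
G1 X128.76 Y64.33
G1 X144.21 Y71.12
M5
G0 X0.00 Y0.00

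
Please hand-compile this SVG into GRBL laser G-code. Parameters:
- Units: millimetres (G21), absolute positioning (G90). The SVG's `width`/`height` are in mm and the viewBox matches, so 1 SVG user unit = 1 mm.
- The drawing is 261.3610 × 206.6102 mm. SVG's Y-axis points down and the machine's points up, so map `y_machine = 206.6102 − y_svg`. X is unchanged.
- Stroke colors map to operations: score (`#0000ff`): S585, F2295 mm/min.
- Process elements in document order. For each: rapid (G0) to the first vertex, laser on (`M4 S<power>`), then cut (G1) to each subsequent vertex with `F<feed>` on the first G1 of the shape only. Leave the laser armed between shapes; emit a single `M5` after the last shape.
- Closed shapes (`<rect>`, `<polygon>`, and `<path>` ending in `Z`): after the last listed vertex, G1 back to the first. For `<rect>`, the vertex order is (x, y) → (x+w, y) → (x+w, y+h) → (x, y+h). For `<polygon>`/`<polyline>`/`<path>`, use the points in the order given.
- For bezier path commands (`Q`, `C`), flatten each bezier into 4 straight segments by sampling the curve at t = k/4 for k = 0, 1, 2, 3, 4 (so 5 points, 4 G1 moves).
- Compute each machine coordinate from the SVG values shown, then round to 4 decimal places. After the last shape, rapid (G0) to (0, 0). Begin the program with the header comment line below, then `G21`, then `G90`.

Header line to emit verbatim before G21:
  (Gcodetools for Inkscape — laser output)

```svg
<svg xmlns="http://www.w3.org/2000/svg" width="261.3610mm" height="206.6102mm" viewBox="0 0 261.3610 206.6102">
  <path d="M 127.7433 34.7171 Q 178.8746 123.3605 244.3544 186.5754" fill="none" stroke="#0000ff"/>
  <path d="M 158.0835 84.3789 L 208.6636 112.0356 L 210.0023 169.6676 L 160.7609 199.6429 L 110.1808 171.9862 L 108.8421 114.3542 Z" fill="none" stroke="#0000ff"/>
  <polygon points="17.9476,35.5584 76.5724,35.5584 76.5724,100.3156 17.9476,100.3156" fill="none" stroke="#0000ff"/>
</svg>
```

(Gcodetools for Inkscape — laser output)
G21
G90
G0 X127.7433 Y171.8931
M4 S585
G1 X154.2057 Y129.1607 F2295
G1 X182.4617 Y89.6068
G1 X212.5113 Y53.2315
G1 X244.3544 Y20.0348
G0 X158.0835 Y122.2313
M4 S585
G1 X208.6636 Y94.5746 F2295
G1 X210.0023 Y36.9426
G1 X160.7609 Y6.9673
G1 X110.1808 Y34.6240
G1 X108.8421 Y92.2560
G1 X158.0835 Y122.2313
G0 X17.9476 Y171.0518
M4 S585
G1 X76.5724 Y171.0518 F2295
G1 X76.5724 Y106.2946
G1 X17.9476 Y106.2946
G1 X17.9476 Y171.0518
M5
G0 X0.0000 Y0.0000

viewBox `0 0 261.3610 206.6102` with mm width/height → 1 unit = 1 mm. Flip: y_m = 206.6102 − y_svg.

**Shape 1** — `<path>` quadratic bezier, stroke `#0000ff` → score (S585, F2295). Control points (SVG): P0=(127.7433,34.7171), P1=(178.8746,123.3605), P2=(244.3544,186.5754); sampled at t=k/4. Machine vertices: (127.7433,171.8931) → (154.2057,129.1607) → (182.4617,89.6068) → (212.5113,53.2315) → (244.3544,20.0348). Open path.

**Shape 2** — `<path>` regular polygon, stroke `#0000ff` → score (S585, F2295). Machine vertices: (158.0835,122.2313) → (208.6636,94.5746) → (210.0023,36.9426) → (160.7609,6.9673) → (110.1808,34.6240) → (108.8421,92.2560) → (158.0835,122.2313). Closed: final G1 returns to the first vertex.

**Shape 3** — `<polygon>` rectangle, stroke `#0000ff` → score (S585, F2295). Machine vertices: (17.9476,171.0518) → (76.5724,171.0518) → (76.5724,106.2946) → (17.9476,106.2946) → (17.9476,171.0518). Closed: final G1 returns to the first vertex.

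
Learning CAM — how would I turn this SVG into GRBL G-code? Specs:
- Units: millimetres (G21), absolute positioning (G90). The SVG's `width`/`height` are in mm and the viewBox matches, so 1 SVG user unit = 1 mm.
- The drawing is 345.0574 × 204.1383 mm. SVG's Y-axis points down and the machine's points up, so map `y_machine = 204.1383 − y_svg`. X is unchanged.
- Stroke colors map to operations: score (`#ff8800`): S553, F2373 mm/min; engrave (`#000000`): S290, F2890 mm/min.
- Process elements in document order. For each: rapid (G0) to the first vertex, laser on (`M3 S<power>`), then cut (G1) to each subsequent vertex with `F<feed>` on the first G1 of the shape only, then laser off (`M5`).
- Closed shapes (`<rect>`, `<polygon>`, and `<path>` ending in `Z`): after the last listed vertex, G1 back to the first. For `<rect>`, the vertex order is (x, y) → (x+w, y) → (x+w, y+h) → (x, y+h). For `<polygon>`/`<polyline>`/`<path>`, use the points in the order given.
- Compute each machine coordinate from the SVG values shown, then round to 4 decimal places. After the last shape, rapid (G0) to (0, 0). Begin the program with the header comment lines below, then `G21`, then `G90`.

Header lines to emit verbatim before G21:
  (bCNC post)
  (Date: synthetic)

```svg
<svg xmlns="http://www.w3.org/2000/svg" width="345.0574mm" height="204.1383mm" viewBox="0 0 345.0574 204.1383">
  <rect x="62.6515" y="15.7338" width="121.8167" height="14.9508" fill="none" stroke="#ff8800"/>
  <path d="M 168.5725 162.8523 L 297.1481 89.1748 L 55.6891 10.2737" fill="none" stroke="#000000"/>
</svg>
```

(bCNC post)
(Date: synthetic)
G21
G90
G0 X62.6515 Y188.4045
M3 S553
G1 X184.4682 Y188.4045 F2373
G1 X184.4682 Y173.4537
G1 X62.6515 Y173.4537
G1 X62.6515 Y188.4045
M5
G0 X168.5725 Y41.2860
M3 S290
G1 X297.1481 Y114.9635 F2890
G1 X55.6891 Y193.8646
M5
G0 X0.0000 Y0.0000

Since the viewBox matches the mm dimensions, user units are millimetres directly. The only transform is the Y-flip y_m = 204.1383 − y_svg.

Shape 1 is a rectangle drawn with `<rect>`. Its stroke #ff8800 means score at S553, F2373. After flipping Y the toolpath is (62.6515,188.4045) → (184.4682,188.4045) → (184.4682,173.4537) → (62.6515,173.4537) → (62.6515,188.4045), returning to the start.

Shape 2 is a open polyline drawn with `<path>`. Its stroke #000000 means engrave at S290, F2890. After flipping Y the toolpath is (168.5725,41.2860) → (297.1481,114.9635) → (55.6891,193.8646).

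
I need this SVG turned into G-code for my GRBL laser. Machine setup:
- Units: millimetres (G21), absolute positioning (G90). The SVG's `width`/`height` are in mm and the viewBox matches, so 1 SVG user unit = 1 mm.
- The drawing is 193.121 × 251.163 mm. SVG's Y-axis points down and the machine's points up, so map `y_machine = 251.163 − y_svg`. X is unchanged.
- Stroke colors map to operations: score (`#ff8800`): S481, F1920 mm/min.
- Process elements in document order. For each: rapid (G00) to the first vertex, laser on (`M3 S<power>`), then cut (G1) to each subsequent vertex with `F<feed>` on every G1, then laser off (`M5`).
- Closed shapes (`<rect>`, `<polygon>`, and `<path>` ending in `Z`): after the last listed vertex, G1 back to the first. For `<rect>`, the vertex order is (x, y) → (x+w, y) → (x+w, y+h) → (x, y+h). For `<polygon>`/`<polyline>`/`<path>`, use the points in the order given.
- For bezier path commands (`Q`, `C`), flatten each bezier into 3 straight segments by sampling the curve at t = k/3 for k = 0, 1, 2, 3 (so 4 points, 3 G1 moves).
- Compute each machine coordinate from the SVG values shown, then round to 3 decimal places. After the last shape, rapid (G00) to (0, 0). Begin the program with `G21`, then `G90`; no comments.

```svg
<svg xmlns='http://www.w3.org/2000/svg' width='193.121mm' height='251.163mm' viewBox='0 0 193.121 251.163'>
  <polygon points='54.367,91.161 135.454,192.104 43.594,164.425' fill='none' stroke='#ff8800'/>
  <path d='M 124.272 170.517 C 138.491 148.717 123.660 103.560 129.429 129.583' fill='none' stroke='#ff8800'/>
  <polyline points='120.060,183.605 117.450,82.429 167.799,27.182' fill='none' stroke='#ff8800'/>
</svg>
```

G21
G90
G00 X54.367 Y160.002
M3 S481
G1 X135.454 Y59.059 F1920
G1 X43.594 Y86.738 F1920
G1 X54.367 Y160.002 F1920
M5
G00 X124.272 Y80.646
M3 S481
G1 X130.647 Y106.730 F1920
G1 X128.688 Y127.378 F1920
G1 X129.429 Y121.580 F1920
M5
G00 X120.060 Y67.558
M3 S481
G1 X117.450 Y168.734 F1920
G1 X167.799 Y223.981 F1920
M5
G00 X0.000 Y0.000

Since the viewBox matches the mm dimensions, user units are millimetres directly. The only transform is the Y-flip y_m = 251.163 − y_svg.

Shape 1 is a closed polygon drawn with `<polygon>`. Its stroke #ff8800 means score at S481, F1920. After flipping Y the toolpath is (54.367,160.002) → (135.454,59.059) → (43.594,86.738) → (54.367,160.002), returning to the start.

Shape 2 is a cubic bezier drawn with `<path>`. Its stroke #ff8800 means score at S481, F1920. After flipping Y the toolpath is (124.272,80.646) → (130.647,106.730) → (128.688,127.378) → (129.429,121.580).

Shape 3 is a open polyline drawn with `<polyline>`. Its stroke #ff8800 means score at S481, F1920. After flipping Y the toolpath is (120.060,67.558) → (117.450,168.734) → (167.799,223.981).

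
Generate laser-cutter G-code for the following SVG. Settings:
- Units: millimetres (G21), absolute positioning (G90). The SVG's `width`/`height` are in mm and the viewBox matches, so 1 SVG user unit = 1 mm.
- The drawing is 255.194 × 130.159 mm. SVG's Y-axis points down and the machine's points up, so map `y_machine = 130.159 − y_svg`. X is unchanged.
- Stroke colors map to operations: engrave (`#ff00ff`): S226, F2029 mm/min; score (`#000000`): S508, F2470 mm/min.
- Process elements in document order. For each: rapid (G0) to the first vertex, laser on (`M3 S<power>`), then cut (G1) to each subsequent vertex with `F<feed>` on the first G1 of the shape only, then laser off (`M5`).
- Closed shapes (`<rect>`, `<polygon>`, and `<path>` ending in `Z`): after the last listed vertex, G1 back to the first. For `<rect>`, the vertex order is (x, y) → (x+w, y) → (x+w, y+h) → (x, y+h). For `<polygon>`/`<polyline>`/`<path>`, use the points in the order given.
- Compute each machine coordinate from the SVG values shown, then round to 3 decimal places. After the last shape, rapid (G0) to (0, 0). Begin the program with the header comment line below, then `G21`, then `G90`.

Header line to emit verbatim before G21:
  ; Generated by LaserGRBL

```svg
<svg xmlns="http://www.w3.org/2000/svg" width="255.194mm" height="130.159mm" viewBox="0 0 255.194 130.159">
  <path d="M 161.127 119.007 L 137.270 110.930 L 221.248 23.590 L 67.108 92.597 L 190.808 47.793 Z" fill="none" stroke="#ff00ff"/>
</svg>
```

1 u = 1 mm; y_m = 130.159 − y.

[1] `<path>` closed polygon, #ff00ff→engrave S226 F2029: (161.127,11.152) → (137.270,19.229) → (221.248,106.569) → (67.108,37.562) → (190.808,82.366) → (161.127,11.152) (closed)

; Generated by LaserGRBL
G21
G90
G0 X161.127 Y11.152
M3 S226
G1 X137.270 Y19.229 F2029
G1 X221.248 Y106.569
G1 X67.108 Y37.562
G1 X190.808 Y82.366
G1 X161.127 Y11.152
M5
G0 X0.000 Y0.000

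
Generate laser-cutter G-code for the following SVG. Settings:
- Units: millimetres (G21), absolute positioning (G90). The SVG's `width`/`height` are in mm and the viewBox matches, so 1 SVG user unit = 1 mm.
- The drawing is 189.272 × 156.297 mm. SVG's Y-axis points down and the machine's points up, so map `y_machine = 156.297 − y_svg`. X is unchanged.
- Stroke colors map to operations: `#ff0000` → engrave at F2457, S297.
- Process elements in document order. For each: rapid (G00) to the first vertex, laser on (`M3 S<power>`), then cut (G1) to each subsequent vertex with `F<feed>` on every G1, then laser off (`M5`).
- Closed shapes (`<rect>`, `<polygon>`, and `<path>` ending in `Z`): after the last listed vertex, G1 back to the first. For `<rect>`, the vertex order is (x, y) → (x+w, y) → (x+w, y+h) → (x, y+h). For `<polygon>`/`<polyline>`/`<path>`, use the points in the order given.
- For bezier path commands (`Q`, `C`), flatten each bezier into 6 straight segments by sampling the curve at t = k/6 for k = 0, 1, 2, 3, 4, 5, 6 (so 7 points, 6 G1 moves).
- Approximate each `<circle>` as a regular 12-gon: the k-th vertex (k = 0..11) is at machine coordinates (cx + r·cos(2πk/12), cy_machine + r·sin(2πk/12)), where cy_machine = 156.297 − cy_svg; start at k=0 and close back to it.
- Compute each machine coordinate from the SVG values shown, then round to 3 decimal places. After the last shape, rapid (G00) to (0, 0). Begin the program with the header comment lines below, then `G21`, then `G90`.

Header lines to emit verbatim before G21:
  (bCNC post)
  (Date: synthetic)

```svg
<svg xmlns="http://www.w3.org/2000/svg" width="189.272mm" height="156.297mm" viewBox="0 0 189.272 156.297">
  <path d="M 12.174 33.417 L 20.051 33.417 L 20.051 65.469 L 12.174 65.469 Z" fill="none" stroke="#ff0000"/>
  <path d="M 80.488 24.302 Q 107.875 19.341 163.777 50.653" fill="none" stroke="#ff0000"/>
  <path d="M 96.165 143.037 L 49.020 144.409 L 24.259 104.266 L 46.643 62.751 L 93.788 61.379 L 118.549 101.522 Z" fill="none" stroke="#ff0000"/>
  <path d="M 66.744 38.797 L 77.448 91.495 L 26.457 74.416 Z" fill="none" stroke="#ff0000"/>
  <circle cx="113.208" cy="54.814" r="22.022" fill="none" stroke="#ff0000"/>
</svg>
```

(bCNC post)
(Date: synthetic)
G21
G90
G00 X12.174 Y122.880
M3 S297
G1 X20.051 Y122.880 F2457
G1 X20.051 Y90.828 F2457
G1 X12.174 Y90.828 F2457
G1 X12.174 Y122.880 F2457
M5
G00 X80.488 Y131.995
M3 S297
G1 X90.409 Y132.641 F2457
G1 X101.914 Y131.272 F2457
G1 X115.004 Y127.888 F2457
G1 X129.677 Y122.488 F2457
G1 X145.935 Y115.074 F2457
G1 X163.777 Y105.644 F2457
M5
G00 X96.165 Y13.260
M3 S297
G1 X49.020 Y11.888 F2457
G1 X24.259 Y52.031 F2457
G1 X46.643 Y93.546 F2457
G1 X93.788 Y94.918 F2457
G1 X118.549 Y54.775 F2457
G1 X96.165 Y13.260 F2457
M5
G00 X66.744 Y117.500
M3 S297
G1 X77.448 Y64.802 F2457
G1 X26.457 Y81.881 F2457
G1 X66.744 Y117.500 F2457
M5
G00 X135.230 Y101.483
M3 S297
G1 X132.280 Y112.494 F2457
G1 X124.219 Y120.555 F2457
G1 X113.208 Y123.505 F2457
G1 X102.197 Y120.555 F2457
G1 X94.136 Y112.494 F2457
G1 X91.186 Y101.483 F2457
G1 X94.136 Y90.472 F2457
G1 X102.197 Y82.411 F2457
G1 X113.208 Y79.461 F2457
G1 X124.219 Y82.411 F2457
G1 X132.280 Y90.472 F2457
G1 X135.230 Y101.483 F2457
M5
G00 X0.000 Y0.000

1 u = 1 mm; y_m = 156.297 − y.

[1] `<path>` rectangle, #ff0000→engrave S297 F2457: (12.174,122.880) → (20.051,122.880) → (20.051,90.828) → (12.174,90.828) → (12.174,122.880) (closed)

[2] `<path>` quadratic bezier, #ff0000→engrave S297 F2457: (80.488,131.995) → (90.409,132.641) → (101.914,131.272) → (115.004,127.888) → (129.677,122.488) → (145.935,115.074) → (163.777,105.644)

[3] `<path>` regular polygon, #ff0000→engrave S297 F2457: (96.165,13.260) → (49.020,11.888) → (24.259,52.031) → (46.643,93.546) → (93.788,94.918) → (118.549,54.775) → (96.165,13.260) (closed)

[4] `<path>` regular polygon, #ff0000→engrave S297 F2457: (66.744,117.500) → (77.448,64.802) → (26.457,81.881) → (66.744,117.500) (closed)

[5] `<circle>` circle, #ff0000→engrave S297 F2457: (135.230,101.483) → (132.280,112.494) → (124.219,120.555) → (113.208,123.505) → (102.197,120.555) → (94.136,112.494) → (91.186,101.483) → (94.136,90.472) → (102.197,82.411) → (113.208,79.461) → (124.219,82.411) → (132.280,90.472) → (135.230,101.483) (closed)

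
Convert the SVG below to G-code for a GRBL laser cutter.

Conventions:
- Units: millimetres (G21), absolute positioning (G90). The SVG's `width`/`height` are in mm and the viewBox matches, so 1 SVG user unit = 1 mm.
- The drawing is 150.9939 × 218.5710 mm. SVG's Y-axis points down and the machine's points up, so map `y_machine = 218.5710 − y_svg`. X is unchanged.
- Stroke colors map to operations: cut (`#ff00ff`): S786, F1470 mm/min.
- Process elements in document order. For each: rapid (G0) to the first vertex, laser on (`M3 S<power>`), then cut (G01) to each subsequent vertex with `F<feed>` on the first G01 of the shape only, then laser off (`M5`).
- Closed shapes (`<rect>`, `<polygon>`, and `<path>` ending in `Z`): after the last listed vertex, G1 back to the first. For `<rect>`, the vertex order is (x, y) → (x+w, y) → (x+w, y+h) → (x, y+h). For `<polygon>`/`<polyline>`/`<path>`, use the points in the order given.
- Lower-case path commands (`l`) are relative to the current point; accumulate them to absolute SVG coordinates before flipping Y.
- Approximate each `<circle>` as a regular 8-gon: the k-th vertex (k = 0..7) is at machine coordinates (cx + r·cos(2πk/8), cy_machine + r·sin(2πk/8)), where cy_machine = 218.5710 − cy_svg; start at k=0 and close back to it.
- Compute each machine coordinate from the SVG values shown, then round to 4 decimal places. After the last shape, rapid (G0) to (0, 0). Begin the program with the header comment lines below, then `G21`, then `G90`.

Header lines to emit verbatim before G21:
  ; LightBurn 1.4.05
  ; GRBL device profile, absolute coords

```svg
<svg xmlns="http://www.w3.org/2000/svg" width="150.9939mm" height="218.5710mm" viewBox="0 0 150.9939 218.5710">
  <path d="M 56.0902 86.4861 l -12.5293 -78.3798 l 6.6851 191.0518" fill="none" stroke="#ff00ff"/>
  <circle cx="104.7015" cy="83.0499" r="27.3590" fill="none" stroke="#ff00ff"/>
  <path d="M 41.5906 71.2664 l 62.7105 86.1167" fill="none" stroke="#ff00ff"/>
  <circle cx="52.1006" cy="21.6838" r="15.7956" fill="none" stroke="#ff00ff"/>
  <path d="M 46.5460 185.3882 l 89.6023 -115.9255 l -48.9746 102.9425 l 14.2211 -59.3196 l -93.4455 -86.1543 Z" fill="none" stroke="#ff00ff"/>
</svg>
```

Since the viewBox matches the mm dimensions, user units are millimetres directly. The only transform is the Y-flip y_m = 218.5710 − y_svg.

Shape 1 is a open polyline drawn with `<path>`. Its stroke #ff00ff means cut at S786, F1470. After flipping Y the toolpath is (56.0902,132.0849) → (43.5609,210.4647) → (50.2460,19.4129).

Shape 2 is a circle drawn with `<circle>`. Its stroke #ff00ff means cut at S786, F1470. After flipping Y the toolpath is (132.0605,135.5211) → (124.0472,154.8668) → (104.7015,162.8801) → (85.3558,154.8668) → (77.3425,135.5211) → (85.3558,116.1754) → (104.7015,108.1621) → (124.0472,116.1754) → (132.0605,135.5211), returning to the start.

Shape 3 is a line segment drawn with `<path>`. Its stroke #ff00ff means cut at S786, F1470. After flipping Y the toolpath is (41.5906,147.3046) → (104.3011,61.1879).

Shape 4 is a circle drawn with `<circle>`. Its stroke #ff00ff means cut at S786, F1470. After flipping Y the toolpath is (67.8962,196.8872) → (63.2698,208.0564) → (52.1006,212.6828) → (40.9314,208.0564) → (36.3050,196.8872) → (40.9314,185.7180) → (52.1006,181.0916) → (63.2698,185.7180) → (67.8962,196.8872), returning to the start.

Shape 5 is a closed polygon drawn with `<path>`. Its stroke #ff00ff means cut at S786, F1470. After flipping Y the toolpath is (46.5460,33.1828) → (136.1483,149.1083) → (87.1737,46.1658) → (101.3948,105.4854) → (7.9493,191.6397) → (46.5460,33.1828), returning to the start.

; LightBurn 1.4.05
; GRBL device profile, absolute coords
G21
G90
G0 X56.0902 Y132.0849
M3 S786
G01 X43.5609 Y210.4647 F1470
G01 X50.2460 Y19.4129
M5
G0 X132.0605 Y135.5211
M3 S786
G01 X124.0472 Y154.8668 F1470
G01 X104.7015 Y162.8801
G01 X85.3558 Y154.8668
G01 X77.3425 Y135.5211
G01 X85.3558 Y116.1754
G01 X104.7015 Y108.1621
G01 X124.0472 Y116.1754
G01 X132.0605 Y135.5211
M5
G0 X41.5906 Y147.3046
M3 S786
G01 X104.3011 Y61.1879 F1470
M5
G0 X67.8962 Y196.8872
M3 S786
G01 X63.2698 Y208.0564 F1470
G01 X52.1006 Y212.6828
G01 X40.9314 Y208.0564
G01 X36.3050 Y196.8872
G01 X40.9314 Y185.7180
G01 X52.1006 Y181.0916
G01 X63.2698 Y185.7180
G01 X67.8962 Y196.8872
M5
G0 X46.5460 Y33.1828
M3 S786
G01 X136.1483 Y149.1083 F1470
G01 X87.1737 Y46.1658
G01 X101.3948 Y105.4854
G01 X7.9493 Y191.6397
G01 X46.5460 Y33.1828
M5
G0 X0.0000 Y0.0000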